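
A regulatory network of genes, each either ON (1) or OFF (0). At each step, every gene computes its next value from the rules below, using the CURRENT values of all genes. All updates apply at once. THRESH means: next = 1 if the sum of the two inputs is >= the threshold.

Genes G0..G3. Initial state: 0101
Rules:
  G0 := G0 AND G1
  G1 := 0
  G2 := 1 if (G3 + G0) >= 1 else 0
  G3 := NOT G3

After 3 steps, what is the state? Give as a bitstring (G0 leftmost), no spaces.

Step 1: G0=G0&G1=0&1=0 G1=0(const) G2=(1+0>=1)=1 G3=NOT G3=NOT 1=0 -> 0010
Step 2: G0=G0&G1=0&0=0 G1=0(const) G2=(0+0>=1)=0 G3=NOT G3=NOT 0=1 -> 0001
Step 3: G0=G0&G1=0&0=0 G1=0(const) G2=(1+0>=1)=1 G3=NOT G3=NOT 1=0 -> 0010

0010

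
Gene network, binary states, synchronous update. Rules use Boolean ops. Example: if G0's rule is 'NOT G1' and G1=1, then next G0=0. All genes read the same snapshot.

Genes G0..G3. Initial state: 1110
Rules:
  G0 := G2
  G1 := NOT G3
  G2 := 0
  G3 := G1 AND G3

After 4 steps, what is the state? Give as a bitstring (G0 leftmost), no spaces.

Step 1: G0=G2=1 G1=NOT G3=NOT 0=1 G2=0(const) G3=G1&G3=1&0=0 -> 1100
Step 2: G0=G2=0 G1=NOT G3=NOT 0=1 G2=0(const) G3=G1&G3=1&0=0 -> 0100
Step 3: G0=G2=0 G1=NOT G3=NOT 0=1 G2=0(const) G3=G1&G3=1&0=0 -> 0100
Step 4: G0=G2=0 G1=NOT G3=NOT 0=1 G2=0(const) G3=G1&G3=1&0=0 -> 0100

0100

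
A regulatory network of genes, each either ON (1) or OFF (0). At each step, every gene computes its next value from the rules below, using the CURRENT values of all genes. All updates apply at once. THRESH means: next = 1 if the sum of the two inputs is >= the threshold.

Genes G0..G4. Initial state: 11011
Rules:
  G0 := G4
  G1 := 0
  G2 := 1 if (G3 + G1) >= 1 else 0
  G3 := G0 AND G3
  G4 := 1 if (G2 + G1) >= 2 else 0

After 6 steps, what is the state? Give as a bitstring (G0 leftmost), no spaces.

Step 1: G0=G4=1 G1=0(const) G2=(1+1>=1)=1 G3=G0&G3=1&1=1 G4=(0+1>=2)=0 -> 10110
Step 2: G0=G4=0 G1=0(const) G2=(1+0>=1)=1 G3=G0&G3=1&1=1 G4=(1+0>=2)=0 -> 00110
Step 3: G0=G4=0 G1=0(const) G2=(1+0>=1)=1 G3=G0&G3=0&1=0 G4=(1+0>=2)=0 -> 00100
Step 4: G0=G4=0 G1=0(const) G2=(0+0>=1)=0 G3=G0&G3=0&0=0 G4=(1+0>=2)=0 -> 00000
Step 5: G0=G4=0 G1=0(const) G2=(0+0>=1)=0 G3=G0&G3=0&0=0 G4=(0+0>=2)=0 -> 00000
Step 6: G0=G4=0 G1=0(const) G2=(0+0>=1)=0 G3=G0&G3=0&0=0 G4=(0+0>=2)=0 -> 00000

00000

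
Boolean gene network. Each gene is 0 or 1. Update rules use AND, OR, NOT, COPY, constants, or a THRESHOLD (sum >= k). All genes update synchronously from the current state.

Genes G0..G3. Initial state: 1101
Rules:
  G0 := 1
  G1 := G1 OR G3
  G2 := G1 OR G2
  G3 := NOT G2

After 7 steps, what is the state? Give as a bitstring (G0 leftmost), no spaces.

Step 1: G0=1(const) G1=G1|G3=1|1=1 G2=G1|G2=1|0=1 G3=NOT G2=NOT 0=1 -> 1111
Step 2: G0=1(const) G1=G1|G3=1|1=1 G2=G1|G2=1|1=1 G3=NOT G2=NOT 1=0 -> 1110
Step 3: G0=1(const) G1=G1|G3=1|0=1 G2=G1|G2=1|1=1 G3=NOT G2=NOT 1=0 -> 1110
Step 4: G0=1(const) G1=G1|G3=1|0=1 G2=G1|G2=1|1=1 G3=NOT G2=NOT 1=0 -> 1110
Step 5: G0=1(const) G1=G1|G3=1|0=1 G2=G1|G2=1|1=1 G3=NOT G2=NOT 1=0 -> 1110
Step 6: G0=1(const) G1=G1|G3=1|0=1 G2=G1|G2=1|1=1 G3=NOT G2=NOT 1=0 -> 1110
Step 7: G0=1(const) G1=G1|G3=1|0=1 G2=G1|G2=1|1=1 G3=NOT G2=NOT 1=0 -> 1110

1110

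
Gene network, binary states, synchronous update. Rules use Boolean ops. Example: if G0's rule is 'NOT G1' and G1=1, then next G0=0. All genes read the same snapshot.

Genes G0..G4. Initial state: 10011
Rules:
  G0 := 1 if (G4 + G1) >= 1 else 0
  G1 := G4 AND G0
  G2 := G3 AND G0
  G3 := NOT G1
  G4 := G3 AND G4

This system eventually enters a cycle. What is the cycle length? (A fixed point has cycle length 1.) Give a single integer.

Answer: 1

Derivation:
Step 0: 10011
Step 1: G0=(1+0>=1)=1 G1=G4&G0=1&1=1 G2=G3&G0=1&1=1 G3=NOT G1=NOT 0=1 G4=G3&G4=1&1=1 -> 11111
Step 2: G0=(1+1>=1)=1 G1=G4&G0=1&1=1 G2=G3&G0=1&1=1 G3=NOT G1=NOT 1=0 G4=G3&G4=1&1=1 -> 11101
Step 3: G0=(1+1>=1)=1 G1=G4&G0=1&1=1 G2=G3&G0=0&1=0 G3=NOT G1=NOT 1=0 G4=G3&G4=0&1=0 -> 11000
Step 4: G0=(0+1>=1)=1 G1=G4&G0=0&1=0 G2=G3&G0=0&1=0 G3=NOT G1=NOT 1=0 G4=G3&G4=0&0=0 -> 10000
Step 5: G0=(0+0>=1)=0 G1=G4&G0=0&1=0 G2=G3&G0=0&1=0 G3=NOT G1=NOT 0=1 G4=G3&G4=0&0=0 -> 00010
Step 6: G0=(0+0>=1)=0 G1=G4&G0=0&0=0 G2=G3&G0=1&0=0 G3=NOT G1=NOT 0=1 G4=G3&G4=1&0=0 -> 00010
State from step 6 equals state from step 5 -> cycle length 1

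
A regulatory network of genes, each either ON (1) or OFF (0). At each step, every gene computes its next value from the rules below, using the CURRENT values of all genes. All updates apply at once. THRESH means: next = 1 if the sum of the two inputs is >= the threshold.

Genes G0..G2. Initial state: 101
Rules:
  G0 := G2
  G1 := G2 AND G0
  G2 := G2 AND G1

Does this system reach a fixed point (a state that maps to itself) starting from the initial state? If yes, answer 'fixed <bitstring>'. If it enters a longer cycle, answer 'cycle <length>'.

Answer: fixed 000

Derivation:
Step 0: 101
Step 1: G0=G2=1 G1=G2&G0=1&1=1 G2=G2&G1=1&0=0 -> 110
Step 2: G0=G2=0 G1=G2&G0=0&1=0 G2=G2&G1=0&1=0 -> 000
Step 3: G0=G2=0 G1=G2&G0=0&0=0 G2=G2&G1=0&0=0 -> 000
Fixed point reached at step 2: 000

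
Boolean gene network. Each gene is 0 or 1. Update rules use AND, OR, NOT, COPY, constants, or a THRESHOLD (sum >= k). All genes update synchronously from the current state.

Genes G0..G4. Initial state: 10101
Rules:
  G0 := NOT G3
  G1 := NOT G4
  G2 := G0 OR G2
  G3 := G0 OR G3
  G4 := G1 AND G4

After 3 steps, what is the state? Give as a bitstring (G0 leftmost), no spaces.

Step 1: G0=NOT G3=NOT 0=1 G1=NOT G4=NOT 1=0 G2=G0|G2=1|1=1 G3=G0|G3=1|0=1 G4=G1&G4=0&1=0 -> 10110
Step 2: G0=NOT G3=NOT 1=0 G1=NOT G4=NOT 0=1 G2=G0|G2=1|1=1 G3=G0|G3=1|1=1 G4=G1&G4=0&0=0 -> 01110
Step 3: G0=NOT G3=NOT 1=0 G1=NOT G4=NOT 0=1 G2=G0|G2=0|1=1 G3=G0|G3=0|1=1 G4=G1&G4=1&0=0 -> 01110

01110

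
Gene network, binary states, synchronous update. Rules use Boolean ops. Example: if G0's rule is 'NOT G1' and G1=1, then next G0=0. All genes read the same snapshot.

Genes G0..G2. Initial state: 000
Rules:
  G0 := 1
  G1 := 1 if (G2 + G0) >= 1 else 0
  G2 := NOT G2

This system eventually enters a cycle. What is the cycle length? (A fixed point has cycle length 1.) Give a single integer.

Answer: 2

Derivation:
Step 0: 000
Step 1: G0=1(const) G1=(0+0>=1)=0 G2=NOT G2=NOT 0=1 -> 101
Step 2: G0=1(const) G1=(1+1>=1)=1 G2=NOT G2=NOT 1=0 -> 110
Step 3: G0=1(const) G1=(0+1>=1)=1 G2=NOT G2=NOT 0=1 -> 111
Step 4: G0=1(const) G1=(1+1>=1)=1 G2=NOT G2=NOT 1=0 -> 110
State from step 4 equals state from step 2 -> cycle length 2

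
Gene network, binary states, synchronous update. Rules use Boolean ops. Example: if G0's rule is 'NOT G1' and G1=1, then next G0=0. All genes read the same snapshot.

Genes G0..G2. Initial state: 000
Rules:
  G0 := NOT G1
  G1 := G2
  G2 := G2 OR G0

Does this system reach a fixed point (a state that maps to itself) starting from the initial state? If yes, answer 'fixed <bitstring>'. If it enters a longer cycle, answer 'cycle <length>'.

Answer: fixed 011

Derivation:
Step 0: 000
Step 1: G0=NOT G1=NOT 0=1 G1=G2=0 G2=G2|G0=0|0=0 -> 100
Step 2: G0=NOT G1=NOT 0=1 G1=G2=0 G2=G2|G0=0|1=1 -> 101
Step 3: G0=NOT G1=NOT 0=1 G1=G2=1 G2=G2|G0=1|1=1 -> 111
Step 4: G0=NOT G1=NOT 1=0 G1=G2=1 G2=G2|G0=1|1=1 -> 011
Step 5: G0=NOT G1=NOT 1=0 G1=G2=1 G2=G2|G0=1|0=1 -> 011
Fixed point reached at step 4: 011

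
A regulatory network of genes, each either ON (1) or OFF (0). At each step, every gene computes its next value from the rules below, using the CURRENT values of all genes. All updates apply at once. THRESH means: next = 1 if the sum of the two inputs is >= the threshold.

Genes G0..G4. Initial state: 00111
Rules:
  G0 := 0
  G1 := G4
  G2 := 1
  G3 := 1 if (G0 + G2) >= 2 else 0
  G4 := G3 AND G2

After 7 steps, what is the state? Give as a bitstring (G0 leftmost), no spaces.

Step 1: G0=0(const) G1=G4=1 G2=1(const) G3=(0+1>=2)=0 G4=G3&G2=1&1=1 -> 01101
Step 2: G0=0(const) G1=G4=1 G2=1(const) G3=(0+1>=2)=0 G4=G3&G2=0&1=0 -> 01100
Step 3: G0=0(const) G1=G4=0 G2=1(const) G3=(0+1>=2)=0 G4=G3&G2=0&1=0 -> 00100
Step 4: G0=0(const) G1=G4=0 G2=1(const) G3=(0+1>=2)=0 G4=G3&G2=0&1=0 -> 00100
Step 5: G0=0(const) G1=G4=0 G2=1(const) G3=(0+1>=2)=0 G4=G3&G2=0&1=0 -> 00100
Step 6: G0=0(const) G1=G4=0 G2=1(const) G3=(0+1>=2)=0 G4=G3&G2=0&1=0 -> 00100
Step 7: G0=0(const) G1=G4=0 G2=1(const) G3=(0+1>=2)=0 G4=G3&G2=0&1=0 -> 00100

00100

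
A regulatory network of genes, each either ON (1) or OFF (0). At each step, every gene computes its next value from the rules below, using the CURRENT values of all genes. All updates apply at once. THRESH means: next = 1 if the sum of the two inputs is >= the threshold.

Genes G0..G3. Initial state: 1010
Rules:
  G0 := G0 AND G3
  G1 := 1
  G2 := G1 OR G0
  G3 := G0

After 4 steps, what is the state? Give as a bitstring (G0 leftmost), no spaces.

Step 1: G0=G0&G3=1&0=0 G1=1(const) G2=G1|G0=0|1=1 G3=G0=1 -> 0111
Step 2: G0=G0&G3=0&1=0 G1=1(const) G2=G1|G0=1|0=1 G3=G0=0 -> 0110
Step 3: G0=G0&G3=0&0=0 G1=1(const) G2=G1|G0=1|0=1 G3=G0=0 -> 0110
Step 4: G0=G0&G3=0&0=0 G1=1(const) G2=G1|G0=1|0=1 G3=G0=0 -> 0110

0110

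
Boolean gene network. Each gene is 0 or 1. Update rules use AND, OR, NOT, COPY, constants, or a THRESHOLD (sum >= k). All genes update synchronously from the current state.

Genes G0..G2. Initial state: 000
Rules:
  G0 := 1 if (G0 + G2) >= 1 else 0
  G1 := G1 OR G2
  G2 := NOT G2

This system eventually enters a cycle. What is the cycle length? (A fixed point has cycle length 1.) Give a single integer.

Step 0: 000
Step 1: G0=(0+0>=1)=0 G1=G1|G2=0|0=0 G2=NOT G2=NOT 0=1 -> 001
Step 2: G0=(0+1>=1)=1 G1=G1|G2=0|1=1 G2=NOT G2=NOT 1=0 -> 110
Step 3: G0=(1+0>=1)=1 G1=G1|G2=1|0=1 G2=NOT G2=NOT 0=1 -> 111
Step 4: G0=(1+1>=1)=1 G1=G1|G2=1|1=1 G2=NOT G2=NOT 1=0 -> 110
State from step 4 equals state from step 2 -> cycle length 2

Answer: 2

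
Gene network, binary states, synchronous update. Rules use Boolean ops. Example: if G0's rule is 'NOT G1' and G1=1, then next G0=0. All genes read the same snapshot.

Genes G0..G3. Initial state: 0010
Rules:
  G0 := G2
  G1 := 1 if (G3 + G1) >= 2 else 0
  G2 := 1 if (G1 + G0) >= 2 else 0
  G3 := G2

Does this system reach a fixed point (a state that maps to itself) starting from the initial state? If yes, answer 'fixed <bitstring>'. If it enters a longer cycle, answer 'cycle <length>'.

Answer: fixed 0000

Derivation:
Step 0: 0010
Step 1: G0=G2=1 G1=(0+0>=2)=0 G2=(0+0>=2)=0 G3=G2=1 -> 1001
Step 2: G0=G2=0 G1=(1+0>=2)=0 G2=(0+1>=2)=0 G3=G2=0 -> 0000
Step 3: G0=G2=0 G1=(0+0>=2)=0 G2=(0+0>=2)=0 G3=G2=0 -> 0000
Fixed point reached at step 2: 0000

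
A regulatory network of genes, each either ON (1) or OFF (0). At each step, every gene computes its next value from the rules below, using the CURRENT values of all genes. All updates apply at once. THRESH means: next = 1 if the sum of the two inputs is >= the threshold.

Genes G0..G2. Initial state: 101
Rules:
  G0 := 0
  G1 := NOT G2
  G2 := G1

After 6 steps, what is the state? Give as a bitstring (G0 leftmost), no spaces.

Step 1: G0=0(const) G1=NOT G2=NOT 1=0 G2=G1=0 -> 000
Step 2: G0=0(const) G1=NOT G2=NOT 0=1 G2=G1=0 -> 010
Step 3: G0=0(const) G1=NOT G2=NOT 0=1 G2=G1=1 -> 011
Step 4: G0=0(const) G1=NOT G2=NOT 1=0 G2=G1=1 -> 001
Step 5: G0=0(const) G1=NOT G2=NOT 1=0 G2=G1=0 -> 000
Step 6: G0=0(const) G1=NOT G2=NOT 0=1 G2=G1=0 -> 010

010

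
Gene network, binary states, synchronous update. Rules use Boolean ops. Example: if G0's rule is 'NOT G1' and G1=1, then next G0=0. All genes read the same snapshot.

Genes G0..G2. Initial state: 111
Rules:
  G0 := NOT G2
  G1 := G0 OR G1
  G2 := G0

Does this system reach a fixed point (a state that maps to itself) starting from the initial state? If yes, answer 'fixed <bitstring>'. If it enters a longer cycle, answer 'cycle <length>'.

Answer: cycle 4

Derivation:
Step 0: 111
Step 1: G0=NOT G2=NOT 1=0 G1=G0|G1=1|1=1 G2=G0=1 -> 011
Step 2: G0=NOT G2=NOT 1=0 G1=G0|G1=0|1=1 G2=G0=0 -> 010
Step 3: G0=NOT G2=NOT 0=1 G1=G0|G1=0|1=1 G2=G0=0 -> 110
Step 4: G0=NOT G2=NOT 0=1 G1=G0|G1=1|1=1 G2=G0=1 -> 111
Cycle of length 4 starting at step 0 -> no fixed point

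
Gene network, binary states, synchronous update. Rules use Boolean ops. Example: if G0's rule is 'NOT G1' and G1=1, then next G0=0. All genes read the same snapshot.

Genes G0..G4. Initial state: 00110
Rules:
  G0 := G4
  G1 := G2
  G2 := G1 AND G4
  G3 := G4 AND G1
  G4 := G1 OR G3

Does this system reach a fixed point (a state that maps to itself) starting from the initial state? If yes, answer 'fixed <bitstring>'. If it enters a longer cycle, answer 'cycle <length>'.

Step 0: 00110
Step 1: G0=G4=0 G1=G2=1 G2=G1&G4=0&0=0 G3=G4&G1=0&0=0 G4=G1|G3=0|1=1 -> 01001
Step 2: G0=G4=1 G1=G2=0 G2=G1&G4=1&1=1 G3=G4&G1=1&1=1 G4=G1|G3=1|0=1 -> 10111
Step 3: G0=G4=1 G1=G2=1 G2=G1&G4=0&1=0 G3=G4&G1=1&0=0 G4=G1|G3=0|1=1 -> 11001
Step 4: G0=G4=1 G1=G2=0 G2=G1&G4=1&1=1 G3=G4&G1=1&1=1 G4=G1|G3=1|0=1 -> 10111
Cycle of length 2 starting at step 2 -> no fixed point

Answer: cycle 2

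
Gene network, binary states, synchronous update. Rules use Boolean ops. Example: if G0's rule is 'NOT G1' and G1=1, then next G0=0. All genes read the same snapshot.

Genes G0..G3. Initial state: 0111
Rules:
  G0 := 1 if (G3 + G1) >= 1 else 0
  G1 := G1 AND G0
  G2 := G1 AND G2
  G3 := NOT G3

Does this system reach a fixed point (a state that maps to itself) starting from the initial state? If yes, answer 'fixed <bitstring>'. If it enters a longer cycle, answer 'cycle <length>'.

Step 0: 0111
Step 1: G0=(1+1>=1)=1 G1=G1&G0=1&0=0 G2=G1&G2=1&1=1 G3=NOT G3=NOT 1=0 -> 1010
Step 2: G0=(0+0>=1)=0 G1=G1&G0=0&1=0 G2=G1&G2=0&1=0 G3=NOT G3=NOT 0=1 -> 0001
Step 3: G0=(1+0>=1)=1 G1=G1&G0=0&0=0 G2=G1&G2=0&0=0 G3=NOT G3=NOT 1=0 -> 1000
Step 4: G0=(0+0>=1)=0 G1=G1&G0=0&1=0 G2=G1&G2=0&0=0 G3=NOT G3=NOT 0=1 -> 0001
Cycle of length 2 starting at step 2 -> no fixed point

Answer: cycle 2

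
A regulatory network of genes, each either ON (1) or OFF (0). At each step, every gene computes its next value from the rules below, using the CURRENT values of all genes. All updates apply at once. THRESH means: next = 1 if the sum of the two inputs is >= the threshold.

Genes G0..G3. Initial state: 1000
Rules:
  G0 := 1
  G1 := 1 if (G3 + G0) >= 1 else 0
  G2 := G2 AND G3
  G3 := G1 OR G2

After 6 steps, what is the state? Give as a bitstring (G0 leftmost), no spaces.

Step 1: G0=1(const) G1=(0+1>=1)=1 G2=G2&G3=0&0=0 G3=G1|G2=0|0=0 -> 1100
Step 2: G0=1(const) G1=(0+1>=1)=1 G2=G2&G3=0&0=0 G3=G1|G2=1|0=1 -> 1101
Step 3: G0=1(const) G1=(1+1>=1)=1 G2=G2&G3=0&1=0 G3=G1|G2=1|0=1 -> 1101
Step 4: G0=1(const) G1=(1+1>=1)=1 G2=G2&G3=0&1=0 G3=G1|G2=1|0=1 -> 1101
Step 5: G0=1(const) G1=(1+1>=1)=1 G2=G2&G3=0&1=0 G3=G1|G2=1|0=1 -> 1101
Step 6: G0=1(const) G1=(1+1>=1)=1 G2=G2&G3=0&1=0 G3=G1|G2=1|0=1 -> 1101

1101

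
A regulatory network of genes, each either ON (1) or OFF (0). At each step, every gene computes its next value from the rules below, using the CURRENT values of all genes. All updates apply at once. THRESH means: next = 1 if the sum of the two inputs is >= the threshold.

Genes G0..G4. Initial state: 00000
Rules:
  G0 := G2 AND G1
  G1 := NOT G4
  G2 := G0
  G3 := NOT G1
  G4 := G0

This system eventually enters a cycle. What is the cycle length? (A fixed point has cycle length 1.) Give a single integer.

Step 0: 00000
Step 1: G0=G2&G1=0&0=0 G1=NOT G4=NOT 0=1 G2=G0=0 G3=NOT G1=NOT 0=1 G4=G0=0 -> 01010
Step 2: G0=G2&G1=0&1=0 G1=NOT G4=NOT 0=1 G2=G0=0 G3=NOT G1=NOT 1=0 G4=G0=0 -> 01000
Step 3: G0=G2&G1=0&1=0 G1=NOT G4=NOT 0=1 G2=G0=0 G3=NOT G1=NOT 1=0 G4=G0=0 -> 01000
State from step 3 equals state from step 2 -> cycle length 1

Answer: 1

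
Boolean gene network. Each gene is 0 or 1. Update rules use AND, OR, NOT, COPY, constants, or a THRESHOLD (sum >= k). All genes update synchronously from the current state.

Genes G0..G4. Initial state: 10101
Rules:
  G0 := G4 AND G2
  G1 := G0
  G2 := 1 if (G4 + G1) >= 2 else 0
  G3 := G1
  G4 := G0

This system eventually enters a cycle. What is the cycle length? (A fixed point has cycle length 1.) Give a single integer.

Answer: 1

Derivation:
Step 0: 10101
Step 1: G0=G4&G2=1&1=1 G1=G0=1 G2=(1+0>=2)=0 G3=G1=0 G4=G0=1 -> 11001
Step 2: G0=G4&G2=1&0=0 G1=G0=1 G2=(1+1>=2)=1 G3=G1=1 G4=G0=1 -> 01111
Step 3: G0=G4&G2=1&1=1 G1=G0=0 G2=(1+1>=2)=1 G3=G1=1 G4=G0=0 -> 10110
Step 4: G0=G4&G2=0&1=0 G1=G0=1 G2=(0+0>=2)=0 G3=G1=0 G4=G0=1 -> 01001
Step 5: G0=G4&G2=1&0=0 G1=G0=0 G2=(1+1>=2)=1 G3=G1=1 G4=G0=0 -> 00110
Step 6: G0=G4&G2=0&1=0 G1=G0=0 G2=(0+0>=2)=0 G3=G1=0 G4=G0=0 -> 00000
Step 7: G0=G4&G2=0&0=0 G1=G0=0 G2=(0+0>=2)=0 G3=G1=0 G4=G0=0 -> 00000
State from step 7 equals state from step 6 -> cycle length 1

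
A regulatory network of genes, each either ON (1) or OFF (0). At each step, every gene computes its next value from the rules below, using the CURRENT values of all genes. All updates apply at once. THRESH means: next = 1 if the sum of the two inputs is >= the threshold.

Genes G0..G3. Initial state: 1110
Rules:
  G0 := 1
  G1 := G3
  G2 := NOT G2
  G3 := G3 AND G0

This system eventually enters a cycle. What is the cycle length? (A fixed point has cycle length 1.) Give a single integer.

Step 0: 1110
Step 1: G0=1(const) G1=G3=0 G2=NOT G2=NOT 1=0 G3=G3&G0=0&1=0 -> 1000
Step 2: G0=1(const) G1=G3=0 G2=NOT G2=NOT 0=1 G3=G3&G0=0&1=0 -> 1010
Step 3: G0=1(const) G1=G3=0 G2=NOT G2=NOT 1=0 G3=G3&G0=0&1=0 -> 1000
State from step 3 equals state from step 1 -> cycle length 2

Answer: 2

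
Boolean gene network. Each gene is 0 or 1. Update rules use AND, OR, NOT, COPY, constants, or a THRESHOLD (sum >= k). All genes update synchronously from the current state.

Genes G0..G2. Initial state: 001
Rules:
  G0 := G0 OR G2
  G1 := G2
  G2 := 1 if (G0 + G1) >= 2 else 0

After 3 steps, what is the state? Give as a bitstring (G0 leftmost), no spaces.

Step 1: G0=G0|G2=0|1=1 G1=G2=1 G2=(0+0>=2)=0 -> 110
Step 2: G0=G0|G2=1|0=1 G1=G2=0 G2=(1+1>=2)=1 -> 101
Step 3: G0=G0|G2=1|1=1 G1=G2=1 G2=(1+0>=2)=0 -> 110

110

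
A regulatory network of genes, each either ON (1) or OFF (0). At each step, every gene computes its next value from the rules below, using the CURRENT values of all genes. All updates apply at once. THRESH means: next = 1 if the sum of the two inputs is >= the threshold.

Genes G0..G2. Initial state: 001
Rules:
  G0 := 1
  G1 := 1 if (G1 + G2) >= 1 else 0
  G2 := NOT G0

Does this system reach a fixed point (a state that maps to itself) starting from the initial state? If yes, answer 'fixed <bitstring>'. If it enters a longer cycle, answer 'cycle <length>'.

Answer: fixed 110

Derivation:
Step 0: 001
Step 1: G0=1(const) G1=(0+1>=1)=1 G2=NOT G0=NOT 0=1 -> 111
Step 2: G0=1(const) G1=(1+1>=1)=1 G2=NOT G0=NOT 1=0 -> 110
Step 3: G0=1(const) G1=(1+0>=1)=1 G2=NOT G0=NOT 1=0 -> 110
Fixed point reached at step 2: 110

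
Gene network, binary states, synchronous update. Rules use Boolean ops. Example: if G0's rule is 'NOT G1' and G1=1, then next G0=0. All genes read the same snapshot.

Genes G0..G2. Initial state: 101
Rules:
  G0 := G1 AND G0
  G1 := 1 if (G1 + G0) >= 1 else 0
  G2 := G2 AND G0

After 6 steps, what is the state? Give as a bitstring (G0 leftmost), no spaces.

Step 1: G0=G1&G0=0&1=0 G1=(0+1>=1)=1 G2=G2&G0=1&1=1 -> 011
Step 2: G0=G1&G0=1&0=0 G1=(1+0>=1)=1 G2=G2&G0=1&0=0 -> 010
Step 3: G0=G1&G0=1&0=0 G1=(1+0>=1)=1 G2=G2&G0=0&0=0 -> 010
Step 4: G0=G1&G0=1&0=0 G1=(1+0>=1)=1 G2=G2&G0=0&0=0 -> 010
Step 5: G0=G1&G0=1&0=0 G1=(1+0>=1)=1 G2=G2&G0=0&0=0 -> 010
Step 6: G0=G1&G0=1&0=0 G1=(1+0>=1)=1 G2=G2&G0=0&0=0 -> 010

010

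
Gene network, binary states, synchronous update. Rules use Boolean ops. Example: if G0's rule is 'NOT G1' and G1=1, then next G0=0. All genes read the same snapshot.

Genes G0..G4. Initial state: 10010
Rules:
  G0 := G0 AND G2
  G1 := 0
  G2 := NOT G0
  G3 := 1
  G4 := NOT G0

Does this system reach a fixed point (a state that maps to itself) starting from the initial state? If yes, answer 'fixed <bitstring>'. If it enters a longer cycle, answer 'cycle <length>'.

Step 0: 10010
Step 1: G0=G0&G2=1&0=0 G1=0(const) G2=NOT G0=NOT 1=0 G3=1(const) G4=NOT G0=NOT 1=0 -> 00010
Step 2: G0=G0&G2=0&0=0 G1=0(const) G2=NOT G0=NOT 0=1 G3=1(const) G4=NOT G0=NOT 0=1 -> 00111
Step 3: G0=G0&G2=0&1=0 G1=0(const) G2=NOT G0=NOT 0=1 G3=1(const) G4=NOT G0=NOT 0=1 -> 00111
Fixed point reached at step 2: 00111

Answer: fixed 00111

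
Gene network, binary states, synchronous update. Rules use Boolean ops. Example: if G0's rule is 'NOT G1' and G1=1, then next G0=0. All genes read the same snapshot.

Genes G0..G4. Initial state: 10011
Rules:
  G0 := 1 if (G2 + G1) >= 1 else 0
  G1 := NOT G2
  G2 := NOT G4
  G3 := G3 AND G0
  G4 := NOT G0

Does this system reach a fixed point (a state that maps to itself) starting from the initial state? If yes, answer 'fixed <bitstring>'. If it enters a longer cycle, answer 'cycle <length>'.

Answer: cycle 3

Derivation:
Step 0: 10011
Step 1: G0=(0+0>=1)=0 G1=NOT G2=NOT 0=1 G2=NOT G4=NOT 1=0 G3=G3&G0=1&1=1 G4=NOT G0=NOT 1=0 -> 01010
Step 2: G0=(0+1>=1)=1 G1=NOT G2=NOT 0=1 G2=NOT G4=NOT 0=1 G3=G3&G0=1&0=0 G4=NOT G0=NOT 0=1 -> 11101
Step 3: G0=(1+1>=1)=1 G1=NOT G2=NOT 1=0 G2=NOT G4=NOT 1=0 G3=G3&G0=0&1=0 G4=NOT G0=NOT 1=0 -> 10000
Step 4: G0=(0+0>=1)=0 G1=NOT G2=NOT 0=1 G2=NOT G4=NOT 0=1 G3=G3&G0=0&1=0 G4=NOT G0=NOT 1=0 -> 01100
Step 5: G0=(1+1>=1)=1 G1=NOT G2=NOT 1=0 G2=NOT G4=NOT 0=1 G3=G3&G0=0&0=0 G4=NOT G0=NOT 0=1 -> 10101
Step 6: G0=(1+0>=1)=1 G1=NOT G2=NOT 1=0 G2=NOT G4=NOT 1=0 G3=G3&G0=0&1=0 G4=NOT G0=NOT 1=0 -> 10000
Cycle of length 3 starting at step 3 -> no fixed point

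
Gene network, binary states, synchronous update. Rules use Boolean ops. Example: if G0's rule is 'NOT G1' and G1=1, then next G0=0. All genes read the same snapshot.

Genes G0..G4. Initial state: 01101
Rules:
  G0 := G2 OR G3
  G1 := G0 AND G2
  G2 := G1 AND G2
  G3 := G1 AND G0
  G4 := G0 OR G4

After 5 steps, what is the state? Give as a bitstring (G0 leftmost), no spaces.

Step 1: G0=G2|G3=1|0=1 G1=G0&G2=0&1=0 G2=G1&G2=1&1=1 G3=G1&G0=1&0=0 G4=G0|G4=0|1=1 -> 10101
Step 2: G0=G2|G3=1|0=1 G1=G0&G2=1&1=1 G2=G1&G2=0&1=0 G3=G1&G0=0&1=0 G4=G0|G4=1|1=1 -> 11001
Step 3: G0=G2|G3=0|0=0 G1=G0&G2=1&0=0 G2=G1&G2=1&0=0 G3=G1&G0=1&1=1 G4=G0|G4=1|1=1 -> 00011
Step 4: G0=G2|G3=0|1=1 G1=G0&G2=0&0=0 G2=G1&G2=0&0=0 G3=G1&G0=0&0=0 G4=G0|G4=0|1=1 -> 10001
Step 5: G0=G2|G3=0|0=0 G1=G0&G2=1&0=0 G2=G1&G2=0&0=0 G3=G1&G0=0&1=0 G4=G0|G4=1|1=1 -> 00001

00001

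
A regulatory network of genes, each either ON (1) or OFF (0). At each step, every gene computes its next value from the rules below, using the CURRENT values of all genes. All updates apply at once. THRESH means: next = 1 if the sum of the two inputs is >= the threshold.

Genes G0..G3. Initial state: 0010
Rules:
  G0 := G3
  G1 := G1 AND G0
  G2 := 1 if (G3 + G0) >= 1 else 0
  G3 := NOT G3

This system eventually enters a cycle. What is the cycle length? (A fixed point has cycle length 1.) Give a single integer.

Answer: 2

Derivation:
Step 0: 0010
Step 1: G0=G3=0 G1=G1&G0=0&0=0 G2=(0+0>=1)=0 G3=NOT G3=NOT 0=1 -> 0001
Step 2: G0=G3=1 G1=G1&G0=0&0=0 G2=(1+0>=1)=1 G3=NOT G3=NOT 1=0 -> 1010
Step 3: G0=G3=0 G1=G1&G0=0&1=0 G2=(0+1>=1)=1 G3=NOT G3=NOT 0=1 -> 0011
Step 4: G0=G3=1 G1=G1&G0=0&0=0 G2=(1+0>=1)=1 G3=NOT G3=NOT 1=0 -> 1010
State from step 4 equals state from step 2 -> cycle length 2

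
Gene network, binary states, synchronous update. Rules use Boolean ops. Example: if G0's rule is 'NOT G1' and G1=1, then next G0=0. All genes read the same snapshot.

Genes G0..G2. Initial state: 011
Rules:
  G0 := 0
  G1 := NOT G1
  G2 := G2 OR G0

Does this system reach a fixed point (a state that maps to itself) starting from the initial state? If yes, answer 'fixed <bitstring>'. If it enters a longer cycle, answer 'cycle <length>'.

Answer: cycle 2

Derivation:
Step 0: 011
Step 1: G0=0(const) G1=NOT G1=NOT 1=0 G2=G2|G0=1|0=1 -> 001
Step 2: G0=0(const) G1=NOT G1=NOT 0=1 G2=G2|G0=1|0=1 -> 011
Cycle of length 2 starting at step 0 -> no fixed point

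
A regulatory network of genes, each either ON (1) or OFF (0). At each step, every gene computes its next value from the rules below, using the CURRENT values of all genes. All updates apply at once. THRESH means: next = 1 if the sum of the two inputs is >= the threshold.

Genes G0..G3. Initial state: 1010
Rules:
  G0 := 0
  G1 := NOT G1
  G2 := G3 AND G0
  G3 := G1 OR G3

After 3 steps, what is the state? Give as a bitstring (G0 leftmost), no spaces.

Step 1: G0=0(const) G1=NOT G1=NOT 0=1 G2=G3&G0=0&1=0 G3=G1|G3=0|0=0 -> 0100
Step 2: G0=0(const) G1=NOT G1=NOT 1=0 G2=G3&G0=0&0=0 G3=G1|G3=1|0=1 -> 0001
Step 3: G0=0(const) G1=NOT G1=NOT 0=1 G2=G3&G0=1&0=0 G3=G1|G3=0|1=1 -> 0101

0101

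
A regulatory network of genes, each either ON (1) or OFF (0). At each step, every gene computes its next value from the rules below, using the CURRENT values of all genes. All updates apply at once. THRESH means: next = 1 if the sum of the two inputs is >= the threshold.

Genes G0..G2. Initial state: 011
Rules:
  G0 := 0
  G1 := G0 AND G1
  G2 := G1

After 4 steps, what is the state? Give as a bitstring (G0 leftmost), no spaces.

Step 1: G0=0(const) G1=G0&G1=0&1=0 G2=G1=1 -> 001
Step 2: G0=0(const) G1=G0&G1=0&0=0 G2=G1=0 -> 000
Step 3: G0=0(const) G1=G0&G1=0&0=0 G2=G1=0 -> 000
Step 4: G0=0(const) G1=G0&G1=0&0=0 G2=G1=0 -> 000

000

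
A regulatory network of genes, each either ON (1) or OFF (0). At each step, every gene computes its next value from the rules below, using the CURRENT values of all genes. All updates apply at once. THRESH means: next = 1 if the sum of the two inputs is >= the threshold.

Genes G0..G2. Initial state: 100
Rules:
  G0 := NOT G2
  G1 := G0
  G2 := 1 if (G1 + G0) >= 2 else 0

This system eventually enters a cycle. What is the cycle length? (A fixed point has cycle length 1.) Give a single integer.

Answer: 5

Derivation:
Step 0: 100
Step 1: G0=NOT G2=NOT 0=1 G1=G0=1 G2=(0+1>=2)=0 -> 110
Step 2: G0=NOT G2=NOT 0=1 G1=G0=1 G2=(1+1>=2)=1 -> 111
Step 3: G0=NOT G2=NOT 1=0 G1=G0=1 G2=(1+1>=2)=1 -> 011
Step 4: G0=NOT G2=NOT 1=0 G1=G0=0 G2=(1+0>=2)=0 -> 000
Step 5: G0=NOT G2=NOT 0=1 G1=G0=0 G2=(0+0>=2)=0 -> 100
State from step 5 equals state from step 0 -> cycle length 5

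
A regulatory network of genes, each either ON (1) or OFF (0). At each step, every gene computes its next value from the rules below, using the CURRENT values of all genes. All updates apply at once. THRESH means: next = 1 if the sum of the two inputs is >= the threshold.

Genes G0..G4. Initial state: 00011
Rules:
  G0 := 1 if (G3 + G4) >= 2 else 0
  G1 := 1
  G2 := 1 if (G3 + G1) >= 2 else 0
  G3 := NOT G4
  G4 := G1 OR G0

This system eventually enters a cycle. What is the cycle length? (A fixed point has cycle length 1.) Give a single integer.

Step 0: 00011
Step 1: G0=(1+1>=2)=1 G1=1(const) G2=(1+0>=2)=0 G3=NOT G4=NOT 1=0 G4=G1|G0=0|0=0 -> 11000
Step 2: G0=(0+0>=2)=0 G1=1(const) G2=(0+1>=2)=0 G3=NOT G4=NOT 0=1 G4=G1|G0=1|1=1 -> 01011
Step 3: G0=(1+1>=2)=1 G1=1(const) G2=(1+1>=2)=1 G3=NOT G4=NOT 1=0 G4=G1|G0=1|0=1 -> 11101
Step 4: G0=(0+1>=2)=0 G1=1(const) G2=(0+1>=2)=0 G3=NOT G4=NOT 1=0 G4=G1|G0=1|1=1 -> 01001
Step 5: G0=(0+1>=2)=0 G1=1(const) G2=(0+1>=2)=0 G3=NOT G4=NOT 1=0 G4=G1|G0=1|0=1 -> 01001
State from step 5 equals state from step 4 -> cycle length 1

Answer: 1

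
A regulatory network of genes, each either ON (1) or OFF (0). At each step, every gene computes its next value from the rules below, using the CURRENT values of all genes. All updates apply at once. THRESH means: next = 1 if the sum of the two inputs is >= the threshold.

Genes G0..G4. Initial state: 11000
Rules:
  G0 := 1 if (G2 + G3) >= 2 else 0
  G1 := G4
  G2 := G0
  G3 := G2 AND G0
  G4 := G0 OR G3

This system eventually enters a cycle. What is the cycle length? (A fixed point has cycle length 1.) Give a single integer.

Answer: 1

Derivation:
Step 0: 11000
Step 1: G0=(0+0>=2)=0 G1=G4=0 G2=G0=1 G3=G2&G0=0&1=0 G4=G0|G3=1|0=1 -> 00101
Step 2: G0=(1+0>=2)=0 G1=G4=1 G2=G0=0 G3=G2&G0=1&0=0 G4=G0|G3=0|0=0 -> 01000
Step 3: G0=(0+0>=2)=0 G1=G4=0 G2=G0=0 G3=G2&G0=0&0=0 G4=G0|G3=0|0=0 -> 00000
Step 4: G0=(0+0>=2)=0 G1=G4=0 G2=G0=0 G3=G2&G0=0&0=0 G4=G0|G3=0|0=0 -> 00000
State from step 4 equals state from step 3 -> cycle length 1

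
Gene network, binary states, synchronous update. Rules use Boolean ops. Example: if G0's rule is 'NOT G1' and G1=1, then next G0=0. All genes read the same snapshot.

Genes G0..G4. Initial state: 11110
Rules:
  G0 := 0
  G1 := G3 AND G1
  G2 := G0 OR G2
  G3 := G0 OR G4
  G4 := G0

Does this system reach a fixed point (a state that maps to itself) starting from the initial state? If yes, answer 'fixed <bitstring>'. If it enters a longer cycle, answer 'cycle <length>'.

Step 0: 11110
Step 1: G0=0(const) G1=G3&G1=1&1=1 G2=G0|G2=1|1=1 G3=G0|G4=1|0=1 G4=G0=1 -> 01111
Step 2: G0=0(const) G1=G3&G1=1&1=1 G2=G0|G2=0|1=1 G3=G0|G4=0|1=1 G4=G0=0 -> 01110
Step 3: G0=0(const) G1=G3&G1=1&1=1 G2=G0|G2=0|1=1 G3=G0|G4=0|0=0 G4=G0=0 -> 01100
Step 4: G0=0(const) G1=G3&G1=0&1=0 G2=G0|G2=0|1=1 G3=G0|G4=0|0=0 G4=G0=0 -> 00100
Step 5: G0=0(const) G1=G3&G1=0&0=0 G2=G0|G2=0|1=1 G3=G0|G4=0|0=0 G4=G0=0 -> 00100
Fixed point reached at step 4: 00100

Answer: fixed 00100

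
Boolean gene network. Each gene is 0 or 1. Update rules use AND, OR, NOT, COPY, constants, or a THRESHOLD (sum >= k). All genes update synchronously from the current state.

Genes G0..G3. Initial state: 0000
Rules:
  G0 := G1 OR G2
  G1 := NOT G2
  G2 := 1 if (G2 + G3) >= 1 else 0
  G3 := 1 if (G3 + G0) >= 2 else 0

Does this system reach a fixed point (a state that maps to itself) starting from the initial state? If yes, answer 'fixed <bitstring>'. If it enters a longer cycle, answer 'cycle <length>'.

Step 0: 0000
Step 1: G0=G1|G2=0|0=0 G1=NOT G2=NOT 0=1 G2=(0+0>=1)=0 G3=(0+0>=2)=0 -> 0100
Step 2: G0=G1|G2=1|0=1 G1=NOT G2=NOT 0=1 G2=(0+0>=1)=0 G3=(0+0>=2)=0 -> 1100
Step 3: G0=G1|G2=1|0=1 G1=NOT G2=NOT 0=1 G2=(0+0>=1)=0 G3=(0+1>=2)=0 -> 1100
Fixed point reached at step 2: 1100

Answer: fixed 1100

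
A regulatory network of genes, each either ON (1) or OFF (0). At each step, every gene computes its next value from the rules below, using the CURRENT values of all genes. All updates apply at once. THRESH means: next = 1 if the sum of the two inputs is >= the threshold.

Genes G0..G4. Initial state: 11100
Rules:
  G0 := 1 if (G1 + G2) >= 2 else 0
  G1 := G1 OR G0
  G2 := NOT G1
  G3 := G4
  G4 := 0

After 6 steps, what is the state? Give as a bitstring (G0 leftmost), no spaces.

Step 1: G0=(1+1>=2)=1 G1=G1|G0=1|1=1 G2=NOT G1=NOT 1=0 G3=G4=0 G4=0(const) -> 11000
Step 2: G0=(1+0>=2)=0 G1=G1|G0=1|1=1 G2=NOT G1=NOT 1=0 G3=G4=0 G4=0(const) -> 01000
Step 3: G0=(1+0>=2)=0 G1=G1|G0=1|0=1 G2=NOT G1=NOT 1=0 G3=G4=0 G4=0(const) -> 01000
Step 4: G0=(1+0>=2)=0 G1=G1|G0=1|0=1 G2=NOT G1=NOT 1=0 G3=G4=0 G4=0(const) -> 01000
Step 5: G0=(1+0>=2)=0 G1=G1|G0=1|0=1 G2=NOT G1=NOT 1=0 G3=G4=0 G4=0(const) -> 01000
Step 6: G0=(1+0>=2)=0 G1=G1|G0=1|0=1 G2=NOT G1=NOT 1=0 G3=G4=0 G4=0(const) -> 01000

01000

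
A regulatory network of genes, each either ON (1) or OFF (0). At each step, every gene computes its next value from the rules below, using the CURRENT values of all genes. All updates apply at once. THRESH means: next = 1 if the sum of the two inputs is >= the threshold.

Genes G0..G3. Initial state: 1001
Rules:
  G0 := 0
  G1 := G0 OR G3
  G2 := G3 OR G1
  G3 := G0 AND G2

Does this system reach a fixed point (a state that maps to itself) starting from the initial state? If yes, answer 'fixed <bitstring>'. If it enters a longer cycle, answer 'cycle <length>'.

Answer: fixed 0000

Derivation:
Step 0: 1001
Step 1: G0=0(const) G1=G0|G3=1|1=1 G2=G3|G1=1|0=1 G3=G0&G2=1&0=0 -> 0110
Step 2: G0=0(const) G1=G0|G3=0|0=0 G2=G3|G1=0|1=1 G3=G0&G2=0&1=0 -> 0010
Step 3: G0=0(const) G1=G0|G3=0|0=0 G2=G3|G1=0|0=0 G3=G0&G2=0&1=0 -> 0000
Step 4: G0=0(const) G1=G0|G3=0|0=0 G2=G3|G1=0|0=0 G3=G0&G2=0&0=0 -> 0000
Fixed point reached at step 3: 0000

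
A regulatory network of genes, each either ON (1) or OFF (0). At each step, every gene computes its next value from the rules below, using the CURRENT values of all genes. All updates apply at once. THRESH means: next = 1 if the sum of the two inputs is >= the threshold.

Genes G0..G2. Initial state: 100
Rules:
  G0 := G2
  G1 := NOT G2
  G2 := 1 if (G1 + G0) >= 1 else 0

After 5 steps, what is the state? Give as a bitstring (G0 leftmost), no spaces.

Step 1: G0=G2=0 G1=NOT G2=NOT 0=1 G2=(0+1>=1)=1 -> 011
Step 2: G0=G2=1 G1=NOT G2=NOT 1=0 G2=(1+0>=1)=1 -> 101
Step 3: G0=G2=1 G1=NOT G2=NOT 1=0 G2=(0+1>=1)=1 -> 101
Step 4: G0=G2=1 G1=NOT G2=NOT 1=0 G2=(0+1>=1)=1 -> 101
Step 5: G0=G2=1 G1=NOT G2=NOT 1=0 G2=(0+1>=1)=1 -> 101

101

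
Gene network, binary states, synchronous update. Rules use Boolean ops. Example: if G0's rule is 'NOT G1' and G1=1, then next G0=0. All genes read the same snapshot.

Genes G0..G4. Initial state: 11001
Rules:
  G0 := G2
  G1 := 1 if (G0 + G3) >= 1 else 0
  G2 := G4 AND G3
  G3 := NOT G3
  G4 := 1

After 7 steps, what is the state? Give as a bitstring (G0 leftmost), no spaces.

Step 1: G0=G2=0 G1=(1+0>=1)=1 G2=G4&G3=1&0=0 G3=NOT G3=NOT 0=1 G4=1(const) -> 01011
Step 2: G0=G2=0 G1=(0+1>=1)=1 G2=G4&G3=1&1=1 G3=NOT G3=NOT 1=0 G4=1(const) -> 01101
Step 3: G0=G2=1 G1=(0+0>=1)=0 G2=G4&G3=1&0=0 G3=NOT G3=NOT 0=1 G4=1(const) -> 10011
Step 4: G0=G2=0 G1=(1+1>=1)=1 G2=G4&G3=1&1=1 G3=NOT G3=NOT 1=0 G4=1(const) -> 01101
Step 5: G0=G2=1 G1=(0+0>=1)=0 G2=G4&G3=1&0=0 G3=NOT G3=NOT 0=1 G4=1(const) -> 10011
Step 6: G0=G2=0 G1=(1+1>=1)=1 G2=G4&G3=1&1=1 G3=NOT G3=NOT 1=0 G4=1(const) -> 01101
Step 7: G0=G2=1 G1=(0+0>=1)=0 G2=G4&G3=1&0=0 G3=NOT G3=NOT 0=1 G4=1(const) -> 10011

10011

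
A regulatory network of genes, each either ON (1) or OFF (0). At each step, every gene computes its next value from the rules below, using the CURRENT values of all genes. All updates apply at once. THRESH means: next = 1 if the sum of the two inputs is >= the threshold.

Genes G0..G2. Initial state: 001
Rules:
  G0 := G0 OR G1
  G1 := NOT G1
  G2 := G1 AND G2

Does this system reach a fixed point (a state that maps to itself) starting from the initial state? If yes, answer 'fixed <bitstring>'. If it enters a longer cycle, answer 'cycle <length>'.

Answer: cycle 2

Derivation:
Step 0: 001
Step 1: G0=G0|G1=0|0=0 G1=NOT G1=NOT 0=1 G2=G1&G2=0&1=0 -> 010
Step 2: G0=G0|G1=0|1=1 G1=NOT G1=NOT 1=0 G2=G1&G2=1&0=0 -> 100
Step 3: G0=G0|G1=1|0=1 G1=NOT G1=NOT 0=1 G2=G1&G2=0&0=0 -> 110
Step 4: G0=G0|G1=1|1=1 G1=NOT G1=NOT 1=0 G2=G1&G2=1&0=0 -> 100
Cycle of length 2 starting at step 2 -> no fixed point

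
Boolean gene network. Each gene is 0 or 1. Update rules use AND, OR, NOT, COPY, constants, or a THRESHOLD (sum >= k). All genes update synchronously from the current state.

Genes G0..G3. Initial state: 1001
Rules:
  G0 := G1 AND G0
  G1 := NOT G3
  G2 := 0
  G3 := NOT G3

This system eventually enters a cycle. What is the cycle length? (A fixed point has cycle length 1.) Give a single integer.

Answer: 2

Derivation:
Step 0: 1001
Step 1: G0=G1&G0=0&1=0 G1=NOT G3=NOT 1=0 G2=0(const) G3=NOT G3=NOT 1=0 -> 0000
Step 2: G0=G1&G0=0&0=0 G1=NOT G3=NOT 0=1 G2=0(const) G3=NOT G3=NOT 0=1 -> 0101
Step 3: G0=G1&G0=1&0=0 G1=NOT G3=NOT 1=0 G2=0(const) G3=NOT G3=NOT 1=0 -> 0000
State from step 3 equals state from step 1 -> cycle length 2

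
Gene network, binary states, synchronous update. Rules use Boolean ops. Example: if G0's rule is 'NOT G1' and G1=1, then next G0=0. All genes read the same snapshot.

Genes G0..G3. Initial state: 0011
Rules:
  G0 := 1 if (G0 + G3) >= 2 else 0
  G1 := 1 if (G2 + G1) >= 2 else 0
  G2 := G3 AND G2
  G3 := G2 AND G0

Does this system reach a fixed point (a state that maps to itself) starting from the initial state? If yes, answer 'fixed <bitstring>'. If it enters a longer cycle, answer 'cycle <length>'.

Step 0: 0011
Step 1: G0=(0+1>=2)=0 G1=(1+0>=2)=0 G2=G3&G2=1&1=1 G3=G2&G0=1&0=0 -> 0010
Step 2: G0=(0+0>=2)=0 G1=(1+0>=2)=0 G2=G3&G2=0&1=0 G3=G2&G0=1&0=0 -> 0000
Step 3: G0=(0+0>=2)=0 G1=(0+0>=2)=0 G2=G3&G2=0&0=0 G3=G2&G0=0&0=0 -> 0000
Fixed point reached at step 2: 0000

Answer: fixed 0000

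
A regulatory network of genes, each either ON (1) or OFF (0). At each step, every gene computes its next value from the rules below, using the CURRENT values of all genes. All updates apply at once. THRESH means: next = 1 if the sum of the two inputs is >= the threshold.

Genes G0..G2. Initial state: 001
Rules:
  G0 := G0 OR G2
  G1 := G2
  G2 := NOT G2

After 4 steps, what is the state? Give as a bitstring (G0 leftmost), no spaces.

Step 1: G0=G0|G2=0|1=1 G1=G2=1 G2=NOT G2=NOT 1=0 -> 110
Step 2: G0=G0|G2=1|0=1 G1=G2=0 G2=NOT G2=NOT 0=1 -> 101
Step 3: G0=G0|G2=1|1=1 G1=G2=1 G2=NOT G2=NOT 1=0 -> 110
Step 4: G0=G0|G2=1|0=1 G1=G2=0 G2=NOT G2=NOT 0=1 -> 101

101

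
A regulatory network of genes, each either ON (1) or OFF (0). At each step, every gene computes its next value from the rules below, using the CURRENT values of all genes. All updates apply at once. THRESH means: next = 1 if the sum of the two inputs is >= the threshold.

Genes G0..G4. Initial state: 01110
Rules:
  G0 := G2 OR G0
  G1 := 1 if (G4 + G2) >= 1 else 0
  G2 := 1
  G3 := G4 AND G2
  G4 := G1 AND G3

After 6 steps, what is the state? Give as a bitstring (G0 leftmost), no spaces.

Step 1: G0=G2|G0=1|0=1 G1=(0+1>=1)=1 G2=1(const) G3=G4&G2=0&1=0 G4=G1&G3=1&1=1 -> 11101
Step 2: G0=G2|G0=1|1=1 G1=(1+1>=1)=1 G2=1(const) G3=G4&G2=1&1=1 G4=G1&G3=1&0=0 -> 11110
Step 3: G0=G2|G0=1|1=1 G1=(0+1>=1)=1 G2=1(const) G3=G4&G2=0&1=0 G4=G1&G3=1&1=1 -> 11101
Step 4: G0=G2|G0=1|1=1 G1=(1+1>=1)=1 G2=1(const) G3=G4&G2=1&1=1 G4=G1&G3=1&0=0 -> 11110
Step 5: G0=G2|G0=1|1=1 G1=(0+1>=1)=1 G2=1(const) G3=G4&G2=0&1=0 G4=G1&G3=1&1=1 -> 11101
Step 6: G0=G2|G0=1|1=1 G1=(1+1>=1)=1 G2=1(const) G3=G4&G2=1&1=1 G4=G1&G3=1&0=0 -> 11110

11110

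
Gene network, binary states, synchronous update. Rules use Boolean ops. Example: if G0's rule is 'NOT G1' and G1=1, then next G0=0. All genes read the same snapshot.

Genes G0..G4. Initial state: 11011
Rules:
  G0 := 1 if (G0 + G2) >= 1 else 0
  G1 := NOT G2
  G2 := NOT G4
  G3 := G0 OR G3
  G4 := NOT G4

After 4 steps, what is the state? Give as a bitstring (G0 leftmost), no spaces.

Step 1: G0=(1+0>=1)=1 G1=NOT G2=NOT 0=1 G2=NOT G4=NOT 1=0 G3=G0|G3=1|1=1 G4=NOT G4=NOT 1=0 -> 11010
Step 2: G0=(1+0>=1)=1 G1=NOT G2=NOT 0=1 G2=NOT G4=NOT 0=1 G3=G0|G3=1|1=1 G4=NOT G4=NOT 0=1 -> 11111
Step 3: G0=(1+1>=1)=1 G1=NOT G2=NOT 1=0 G2=NOT G4=NOT 1=0 G3=G0|G3=1|1=1 G4=NOT G4=NOT 1=0 -> 10010
Step 4: G0=(1+0>=1)=1 G1=NOT G2=NOT 0=1 G2=NOT G4=NOT 0=1 G3=G0|G3=1|1=1 G4=NOT G4=NOT 0=1 -> 11111

11111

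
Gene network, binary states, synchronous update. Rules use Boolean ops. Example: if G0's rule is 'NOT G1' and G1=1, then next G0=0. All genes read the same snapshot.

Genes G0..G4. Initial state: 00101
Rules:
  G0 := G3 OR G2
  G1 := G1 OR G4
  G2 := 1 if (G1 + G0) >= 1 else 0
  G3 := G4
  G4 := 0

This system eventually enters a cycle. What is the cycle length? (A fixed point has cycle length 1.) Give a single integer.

Answer: 1

Derivation:
Step 0: 00101
Step 1: G0=G3|G2=0|1=1 G1=G1|G4=0|1=1 G2=(0+0>=1)=0 G3=G4=1 G4=0(const) -> 11010
Step 2: G0=G3|G2=1|0=1 G1=G1|G4=1|0=1 G2=(1+1>=1)=1 G3=G4=0 G4=0(const) -> 11100
Step 3: G0=G3|G2=0|1=1 G1=G1|G4=1|0=1 G2=(1+1>=1)=1 G3=G4=0 G4=0(const) -> 11100
State from step 3 equals state from step 2 -> cycle length 1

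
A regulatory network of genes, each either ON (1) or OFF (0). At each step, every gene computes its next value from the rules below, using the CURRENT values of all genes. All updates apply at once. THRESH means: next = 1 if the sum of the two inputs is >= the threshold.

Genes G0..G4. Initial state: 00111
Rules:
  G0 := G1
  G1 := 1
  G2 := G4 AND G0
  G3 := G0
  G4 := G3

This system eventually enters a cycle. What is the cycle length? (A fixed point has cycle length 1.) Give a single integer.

Step 0: 00111
Step 1: G0=G1=0 G1=1(const) G2=G4&G0=1&0=0 G3=G0=0 G4=G3=1 -> 01001
Step 2: G0=G1=1 G1=1(const) G2=G4&G0=1&0=0 G3=G0=0 G4=G3=0 -> 11000
Step 3: G0=G1=1 G1=1(const) G2=G4&G0=0&1=0 G3=G0=1 G4=G3=0 -> 11010
Step 4: G0=G1=1 G1=1(const) G2=G4&G0=0&1=0 G3=G0=1 G4=G3=1 -> 11011
Step 5: G0=G1=1 G1=1(const) G2=G4&G0=1&1=1 G3=G0=1 G4=G3=1 -> 11111
Step 6: G0=G1=1 G1=1(const) G2=G4&G0=1&1=1 G3=G0=1 G4=G3=1 -> 11111
State from step 6 equals state from step 5 -> cycle length 1

Answer: 1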